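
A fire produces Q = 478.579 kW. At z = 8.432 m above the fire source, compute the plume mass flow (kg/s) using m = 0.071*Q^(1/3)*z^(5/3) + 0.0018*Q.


Q^(1/3) = 7.8220
z^(5/3) = 34.932
First term = 0.071 * 7.8220 * 34.932 = 19.400
Second term = 0.0018 * 478.579 = 0.86144
m = 20.261 kg/s

20.261 kg/s


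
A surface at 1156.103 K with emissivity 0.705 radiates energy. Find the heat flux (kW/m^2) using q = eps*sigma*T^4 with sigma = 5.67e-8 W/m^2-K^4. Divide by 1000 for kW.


T^4 = 1.7864e+12
q = 0.705 * 5.67e-8 * 1.7864e+12 / 1000 = 71.410 kW/m^2

71.410 kW/m^2


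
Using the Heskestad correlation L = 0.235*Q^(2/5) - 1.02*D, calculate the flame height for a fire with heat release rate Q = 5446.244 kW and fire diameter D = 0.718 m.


Q^(2/5) = 31.220
0.235 * Q^(2/5) = 7.3368
1.02 * D = 0.73236
L = 6.6044 m

6.6044 m


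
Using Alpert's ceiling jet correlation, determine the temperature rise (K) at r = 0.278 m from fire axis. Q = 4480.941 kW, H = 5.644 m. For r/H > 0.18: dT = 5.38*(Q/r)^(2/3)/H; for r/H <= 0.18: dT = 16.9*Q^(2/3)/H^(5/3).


r/H = 0.278 / 5.644 = 0.049256
r/H <= 0.18, so dT = 16.9*Q^(2/3)/H^(5/3)
Q^(2/3) = 271.80
H^(5/3) = 17.891
dT = 16.9 * 271.80 / 17.891 = 256.74 K

256.74 K


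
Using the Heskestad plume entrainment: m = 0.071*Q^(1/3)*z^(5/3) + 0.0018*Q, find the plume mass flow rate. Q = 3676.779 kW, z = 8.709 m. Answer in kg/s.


Q^(1/3) = 15.434
z^(5/3) = 36.865
First term = 0.071 * 15.434 * 36.865 = 40.398
Second term = 0.0018 * 3676.779 = 6.6182
m = 47.016 kg/s

47.016 kg/s


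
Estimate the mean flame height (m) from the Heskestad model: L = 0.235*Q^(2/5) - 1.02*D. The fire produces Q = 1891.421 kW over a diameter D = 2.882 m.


Q^(2/5) = 20.451
0.235 * Q^(2/5) = 4.8060
1.02 * D = 2.9396
L = 1.8664 m

1.8664 m


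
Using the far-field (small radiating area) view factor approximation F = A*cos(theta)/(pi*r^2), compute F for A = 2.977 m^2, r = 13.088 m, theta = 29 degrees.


cos(29 deg) = 0.87462
pi*r^2 = 538.14
F = 2.977 * 0.87462 / 538.14 = 0.0048384

0.0048384


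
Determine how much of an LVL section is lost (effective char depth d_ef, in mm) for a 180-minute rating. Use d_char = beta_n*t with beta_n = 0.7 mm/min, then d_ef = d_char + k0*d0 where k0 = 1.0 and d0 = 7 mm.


d_char = 0.7 * 180 = 126 mm
d_ef = 126 + 1.0*7 = 133 mm

133 mm


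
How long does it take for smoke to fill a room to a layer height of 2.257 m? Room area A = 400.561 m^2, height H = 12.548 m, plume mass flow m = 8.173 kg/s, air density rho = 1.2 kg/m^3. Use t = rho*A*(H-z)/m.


H - z = 10.291 m
t = 1.2 * 400.561 * 10.291 / 8.173 = 605.24 s

605.24 s


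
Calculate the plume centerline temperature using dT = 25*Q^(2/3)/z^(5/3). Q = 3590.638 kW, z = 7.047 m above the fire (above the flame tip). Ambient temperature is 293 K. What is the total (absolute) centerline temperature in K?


Q^(2/3) = 234.48
z^(5/3) = 25.902
dT = 25 * 234.48 / 25.902 = 226.32 K
T = 293 + 226.32 = 519.32 K

519.32 K


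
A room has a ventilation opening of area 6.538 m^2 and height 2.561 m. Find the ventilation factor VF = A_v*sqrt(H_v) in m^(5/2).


sqrt(H_v) = 1.6003
VF = 6.538 * 1.6003 = 10.463 m^(5/2)

10.463 m^(5/2)


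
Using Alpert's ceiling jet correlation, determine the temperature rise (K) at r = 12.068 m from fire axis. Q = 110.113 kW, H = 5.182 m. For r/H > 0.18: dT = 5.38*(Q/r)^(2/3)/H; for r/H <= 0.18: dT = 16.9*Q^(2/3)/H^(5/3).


r/H = 12.068 / 5.182 = 2.3288
r/H > 0.18, so dT = 5.38*(Q/r)^(2/3)/H
Q/r = 9.1244
(Q/r)^(2/3) = 4.3665
dT = 5.38 * 4.3665 / 5.182 = 4.5334 K

4.5334 K


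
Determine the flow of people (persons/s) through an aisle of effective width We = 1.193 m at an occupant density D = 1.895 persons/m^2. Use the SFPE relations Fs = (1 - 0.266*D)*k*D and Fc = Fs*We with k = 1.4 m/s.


1 - 0.266*D = 1 - 0.266*1.895 = 0.49593
Fs = 0.49593 * 1.4 * 1.895 = 1.3157 persons/(s*m)
Fc = 1.3157 * 1.193 = 1.5696 persons/s

1.5696 persons/s


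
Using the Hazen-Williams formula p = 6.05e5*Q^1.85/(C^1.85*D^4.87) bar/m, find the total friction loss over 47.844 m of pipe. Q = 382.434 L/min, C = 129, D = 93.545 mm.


Q^1.85 = 59942
C^1.85 = 8027.7
D^4.87 = 3.9707e+09
p/m = 0.0011377 bar/m
p_total = 0.0011377 * 47.844 = 0.054432 bar

0.054432 bar


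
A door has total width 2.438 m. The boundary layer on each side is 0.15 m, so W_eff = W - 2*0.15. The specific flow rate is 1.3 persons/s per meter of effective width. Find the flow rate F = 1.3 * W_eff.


W_eff = 2.438 - 0.30 = 2.138 m
F = 1.3 * 2.138 = 2.7794 persons/s

2.7794 persons/s


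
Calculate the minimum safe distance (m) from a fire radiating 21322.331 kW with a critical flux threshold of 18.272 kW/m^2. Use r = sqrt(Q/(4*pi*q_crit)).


4*pi*q_crit = 229.61
Q/(4*pi*q_crit) = 92.862
r = sqrt(92.862) = 9.6365 m

9.6365 m


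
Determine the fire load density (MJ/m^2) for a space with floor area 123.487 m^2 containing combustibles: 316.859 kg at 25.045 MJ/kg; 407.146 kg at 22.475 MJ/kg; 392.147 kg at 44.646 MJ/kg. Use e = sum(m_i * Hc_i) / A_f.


Total energy = 316.859*25.045 + 407.146*22.475 + 392.147*44.646
= 7935.734 + 9150.606 + 17507.79
= 34594.13 MJ
e = 34594.13 / 123.487 = 280.14 MJ/m^2

280.14 MJ/m^2


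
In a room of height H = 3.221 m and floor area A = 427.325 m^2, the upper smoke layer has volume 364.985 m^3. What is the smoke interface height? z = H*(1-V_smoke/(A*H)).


V/(A*H) = 0.26517
1 - 0.26517 = 0.73483
z = 3.221 * 0.73483 = 2.3669 m

2.3669 m


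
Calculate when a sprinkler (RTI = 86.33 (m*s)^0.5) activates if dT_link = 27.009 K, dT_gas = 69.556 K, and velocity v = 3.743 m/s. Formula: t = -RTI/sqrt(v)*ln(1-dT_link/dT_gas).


dT_link/dT_gas = 0.38831
ln(1 - 0.38831) = -0.49152
t = -86.33 / sqrt(3.743) * -0.49152 = 21.933 s

21.933 s


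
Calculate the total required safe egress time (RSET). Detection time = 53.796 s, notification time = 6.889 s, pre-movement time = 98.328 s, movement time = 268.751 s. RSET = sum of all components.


Total = 53.796 + 6.889 + 98.328 + 268.751 = 427.764 s

427.764 s


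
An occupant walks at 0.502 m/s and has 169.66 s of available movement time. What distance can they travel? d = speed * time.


d = 0.502 * 169.66 = 85.169 m

85.169 m


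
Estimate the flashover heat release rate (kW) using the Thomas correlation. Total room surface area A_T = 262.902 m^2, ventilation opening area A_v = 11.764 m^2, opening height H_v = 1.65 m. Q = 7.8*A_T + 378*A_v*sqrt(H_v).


7.8*A_T = 2050.6
sqrt(H_v) = 1.2845
378*A_v*sqrt(H_v) = 5712.0
Q = 2050.6 + 5712.0 = 7762.6 kW

7762.6 kW


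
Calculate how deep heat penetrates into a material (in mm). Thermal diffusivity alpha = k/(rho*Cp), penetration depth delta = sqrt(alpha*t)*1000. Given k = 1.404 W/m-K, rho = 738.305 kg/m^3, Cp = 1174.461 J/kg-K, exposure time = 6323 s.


alpha = 1.404 / (738.305 * 1174.461) = 1.6192e-06 m^2/s
alpha * t = 0.010238
delta = sqrt(0.010238) * 1000 = 101.18 mm

101.18 mm


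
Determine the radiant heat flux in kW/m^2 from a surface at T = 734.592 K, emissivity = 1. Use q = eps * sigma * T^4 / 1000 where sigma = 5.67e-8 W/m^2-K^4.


T^4 = 2.9120e+11
q = 1 * 5.67e-8 * 2.9120e+11 / 1000 = 16.511 kW/m^2

16.511 kW/m^2


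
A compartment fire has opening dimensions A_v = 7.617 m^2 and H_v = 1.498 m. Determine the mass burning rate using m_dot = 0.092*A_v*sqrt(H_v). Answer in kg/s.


sqrt(H_v) = 1.2239
m_dot = 0.092 * 7.617 * 1.2239 = 0.85768 kg/s

0.85768 kg/s


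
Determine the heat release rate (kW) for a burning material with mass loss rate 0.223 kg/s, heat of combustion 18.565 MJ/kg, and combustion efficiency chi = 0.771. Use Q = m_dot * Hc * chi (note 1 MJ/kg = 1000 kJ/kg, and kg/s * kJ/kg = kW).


Hc = 18.565 MJ/kg = 18.565 * 1000 kJ/kg = 18565 kJ/kg
Q = 0.223 kg/s * 18565 kJ/kg * 0.771 = 3191.9 kW

3191.9 kW


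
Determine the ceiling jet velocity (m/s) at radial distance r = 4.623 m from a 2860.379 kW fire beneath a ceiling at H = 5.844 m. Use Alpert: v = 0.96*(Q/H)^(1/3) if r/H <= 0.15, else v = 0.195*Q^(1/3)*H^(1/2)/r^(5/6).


r/H = 4.623 / 5.844 = 0.79107
r/H > 0.15, so v = 0.195*Q^(1/3)*H^(1/2)/r^(5/6)
Q^(1/3) = 14.195
H^(1/2) = 2.4174
r^(5/6) = 3.5818
v = 0.195 * 14.195 * 2.4174 / 3.5818 = 1.8682 m/s

1.8682 m/s


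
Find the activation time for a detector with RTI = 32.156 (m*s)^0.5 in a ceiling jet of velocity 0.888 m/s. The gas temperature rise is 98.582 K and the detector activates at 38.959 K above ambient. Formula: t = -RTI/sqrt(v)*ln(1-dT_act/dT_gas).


dT_act/dT_gas = 0.39519
ln(1 - 0.39519) = -0.50285
t = -32.156 / sqrt(0.888) * -0.50285 = 17.159 s

17.159 s


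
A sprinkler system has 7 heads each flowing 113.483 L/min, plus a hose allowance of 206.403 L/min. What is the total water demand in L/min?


Sprinkler demand = 7 * 113.483 = 794.381 L/min
Total = 794.381 + 206.403 = 1000.784 L/min

1000.784 L/min


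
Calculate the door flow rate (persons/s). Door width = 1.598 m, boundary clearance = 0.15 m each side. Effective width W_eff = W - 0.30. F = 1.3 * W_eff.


W_eff = 1.598 - 0.30 = 1.298 m
F = 1.3 * 1.298 = 1.6874 persons/s

1.6874 persons/s


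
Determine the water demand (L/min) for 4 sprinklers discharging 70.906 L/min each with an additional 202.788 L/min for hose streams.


Sprinkler demand = 4 * 70.906 = 283.624 L/min
Total = 283.624 + 202.788 = 486.412 L/min

486.412 L/min


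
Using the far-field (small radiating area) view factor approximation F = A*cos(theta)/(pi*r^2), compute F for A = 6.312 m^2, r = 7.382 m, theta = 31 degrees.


cos(31 deg) = 0.85717
pi*r^2 = 171.20
F = 6.312 * 0.85717 / 171.20 = 0.031603

0.031603


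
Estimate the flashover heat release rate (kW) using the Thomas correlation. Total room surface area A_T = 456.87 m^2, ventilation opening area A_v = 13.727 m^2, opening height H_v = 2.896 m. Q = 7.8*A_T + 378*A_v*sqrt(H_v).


7.8*A_T = 3563.586
sqrt(H_v) = 1.7018
378*A_v*sqrt(H_v) = 8830.1
Q = 3563.586 + 8830.1 = 12394 kW

12394 kW


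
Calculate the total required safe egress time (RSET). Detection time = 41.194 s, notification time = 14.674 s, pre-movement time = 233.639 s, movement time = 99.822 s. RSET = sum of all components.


Total = 41.194 + 14.674 + 233.639 + 99.822 = 389.329 s

389.329 s


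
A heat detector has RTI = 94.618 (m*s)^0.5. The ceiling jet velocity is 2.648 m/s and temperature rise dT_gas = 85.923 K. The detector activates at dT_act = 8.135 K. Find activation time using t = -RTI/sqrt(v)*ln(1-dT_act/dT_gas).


dT_act/dT_gas = 0.094678
ln(1 - 0.094678) = -0.099464
t = -94.618 / sqrt(2.648) * -0.099464 = 5.7834 s

5.7834 s


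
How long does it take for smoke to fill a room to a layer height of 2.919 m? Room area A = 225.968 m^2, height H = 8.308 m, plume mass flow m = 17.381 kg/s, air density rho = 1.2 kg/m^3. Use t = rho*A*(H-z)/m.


H - z = 5.389 m
t = 1.2 * 225.968 * 5.389 / 17.381 = 84.074 s

84.074 s


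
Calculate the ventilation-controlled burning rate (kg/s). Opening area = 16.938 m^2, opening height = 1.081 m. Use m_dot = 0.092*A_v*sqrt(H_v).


sqrt(H_v) = 1.0397
m_dot = 0.092 * 16.938 * 1.0397 = 1.6202 kg/s

1.6202 kg/s


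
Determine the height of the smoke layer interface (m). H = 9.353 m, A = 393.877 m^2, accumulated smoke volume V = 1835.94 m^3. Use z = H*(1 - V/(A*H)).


V/(A*H) = 0.49836
1 - 0.49836 = 0.50164
z = 9.353 * 0.50164 = 4.6918 m

4.6918 m


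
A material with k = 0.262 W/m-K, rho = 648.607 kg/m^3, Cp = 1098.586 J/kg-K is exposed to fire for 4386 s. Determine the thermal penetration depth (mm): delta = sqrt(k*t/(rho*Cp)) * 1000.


alpha = 0.262 / (648.607 * 1098.586) = 3.6769e-07 m^2/s
alpha * t = 0.0016127
delta = sqrt(0.0016127) * 1000 = 40.158 mm

40.158 mm


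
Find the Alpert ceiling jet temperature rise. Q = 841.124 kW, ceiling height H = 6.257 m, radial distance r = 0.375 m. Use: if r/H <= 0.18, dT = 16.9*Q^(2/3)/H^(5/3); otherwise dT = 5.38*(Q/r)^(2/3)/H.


r/H = 0.375 / 6.257 = 0.059933
r/H <= 0.18, so dT = 16.9*Q^(2/3)/H^(5/3)
Q^(2/3) = 89.106
H^(5/3) = 21.246
dT = 16.9 * 89.106 / 21.246 = 70.879 K

70.879 K


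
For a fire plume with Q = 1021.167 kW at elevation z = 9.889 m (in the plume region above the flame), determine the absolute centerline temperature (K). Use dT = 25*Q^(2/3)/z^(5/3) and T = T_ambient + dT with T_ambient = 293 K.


Q^(2/3) = 101.41
z^(5/3) = 45.560
dT = 25 * 101.41 / 45.560 = 55.644 K
T = 293 + 55.644 = 348.64 K

348.64 K


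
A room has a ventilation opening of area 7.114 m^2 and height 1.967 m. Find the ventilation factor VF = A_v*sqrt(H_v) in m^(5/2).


sqrt(H_v) = 1.4025
VF = 7.114 * 1.4025 = 9.9774 m^(5/2)

9.9774 m^(5/2)


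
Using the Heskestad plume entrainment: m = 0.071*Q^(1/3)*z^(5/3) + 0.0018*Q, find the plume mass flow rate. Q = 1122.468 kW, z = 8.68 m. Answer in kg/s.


Q^(1/3) = 10.393
z^(5/3) = 36.661
First term = 0.071 * 10.393 * 36.661 = 27.051
Second term = 0.0018 * 1122.468 = 2.0204
m = 29.071 kg/s

29.071 kg/s


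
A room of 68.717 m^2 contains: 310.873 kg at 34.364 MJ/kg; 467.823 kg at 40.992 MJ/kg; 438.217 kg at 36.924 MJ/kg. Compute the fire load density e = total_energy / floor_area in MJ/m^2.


Total energy = 310.873*34.364 + 467.823*40.992 + 438.217*36.924
= 10682.84 + 19177.00 + 16180.72
= 46040.56 MJ
e = 46040.56 / 68.717 = 670.00 MJ/m^2

670.00 MJ/m^2


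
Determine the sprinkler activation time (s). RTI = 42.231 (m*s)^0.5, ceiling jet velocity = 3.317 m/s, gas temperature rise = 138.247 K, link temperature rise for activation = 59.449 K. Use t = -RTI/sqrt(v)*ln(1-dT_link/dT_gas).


dT_link/dT_gas = 0.43002
ln(1 - 0.43002) = -0.56215
t = -42.231 / sqrt(3.317) * -0.56215 = 13.035 s

13.035 s


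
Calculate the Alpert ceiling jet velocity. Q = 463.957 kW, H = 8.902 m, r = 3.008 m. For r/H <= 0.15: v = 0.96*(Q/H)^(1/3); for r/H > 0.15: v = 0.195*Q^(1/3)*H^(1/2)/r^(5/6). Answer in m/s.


r/H = 3.008 / 8.902 = 0.33790
r/H > 0.15, so v = 0.195*Q^(1/3)*H^(1/2)/r^(5/6)
Q^(1/3) = 7.7415
H^(1/2) = 2.9836
r^(5/6) = 2.5036
v = 0.195 * 7.7415 * 2.9836 / 2.5036 = 1.7990 m/s

1.7990 m/s


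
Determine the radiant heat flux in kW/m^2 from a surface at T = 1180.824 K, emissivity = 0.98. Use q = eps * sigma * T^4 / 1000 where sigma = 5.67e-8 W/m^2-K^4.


T^4 = 1.9442e+12
q = 0.98 * 5.67e-8 * 1.9442e+12 / 1000 = 108.03 kW/m^2

108.03 kW/m^2


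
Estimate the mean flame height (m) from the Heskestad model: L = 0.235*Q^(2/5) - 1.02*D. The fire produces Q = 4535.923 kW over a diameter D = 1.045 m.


Q^(2/5) = 29.018
0.235 * Q^(2/5) = 6.8192
1.02 * D = 1.0659
L = 5.7533 m

5.7533 m


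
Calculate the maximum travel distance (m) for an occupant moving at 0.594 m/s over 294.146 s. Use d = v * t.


d = 0.594 * 294.146 = 174.72 m

174.72 m


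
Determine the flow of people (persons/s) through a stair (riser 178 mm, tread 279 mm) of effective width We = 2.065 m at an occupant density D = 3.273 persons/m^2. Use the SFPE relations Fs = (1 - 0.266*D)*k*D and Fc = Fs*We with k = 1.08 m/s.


1 - 0.266*D = 1 - 0.266*3.273 = 0.12938
Fs = 0.12938 * 1.08 * 3.273 = 0.45734 persons/(s*m)
Fc = 0.45734 * 2.065 = 0.94442 persons/s

0.94442 persons/s


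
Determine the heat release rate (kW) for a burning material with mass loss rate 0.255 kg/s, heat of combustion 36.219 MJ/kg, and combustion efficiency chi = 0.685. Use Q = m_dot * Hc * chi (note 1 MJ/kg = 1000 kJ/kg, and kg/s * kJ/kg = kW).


Hc = 36.219 MJ/kg = 36.219 * 1000 kJ/kg = 36219 kJ/kg
Q = 0.255 kg/s * 36219 kJ/kg * 0.685 = 6326.6 kW

6326.6 kW


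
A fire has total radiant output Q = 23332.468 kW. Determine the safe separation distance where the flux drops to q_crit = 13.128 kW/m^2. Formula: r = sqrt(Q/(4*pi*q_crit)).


4*pi*q_crit = 164.97
Q/(4*pi*q_crit) = 141.43
r = sqrt(141.43) = 11.893 m

11.893 m


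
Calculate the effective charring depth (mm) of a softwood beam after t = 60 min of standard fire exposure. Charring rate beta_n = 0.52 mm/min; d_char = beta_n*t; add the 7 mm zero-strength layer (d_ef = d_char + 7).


d_char = 0.52 * 60 = 31.2 mm
d_ef = 31.2 + 1.0*7 = 38.2 mm

38.2 mm


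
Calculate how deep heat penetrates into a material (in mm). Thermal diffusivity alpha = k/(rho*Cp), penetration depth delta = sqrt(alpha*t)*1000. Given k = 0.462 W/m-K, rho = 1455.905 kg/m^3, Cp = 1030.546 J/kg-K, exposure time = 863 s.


alpha = 0.462 / (1455.905 * 1030.546) = 3.0792e-07 m^2/s
alpha * t = 0.00026574
delta = sqrt(0.00026574) * 1000 = 16.301 mm

16.301 mm


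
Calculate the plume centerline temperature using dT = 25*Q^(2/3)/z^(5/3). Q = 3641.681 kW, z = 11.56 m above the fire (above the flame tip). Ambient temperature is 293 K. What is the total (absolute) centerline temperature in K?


Q^(2/3) = 236.70
z^(5/3) = 59.101
dT = 25 * 236.70 / 59.101 = 100.13 K
T = 293 + 100.13 = 393.13 K

393.13 K


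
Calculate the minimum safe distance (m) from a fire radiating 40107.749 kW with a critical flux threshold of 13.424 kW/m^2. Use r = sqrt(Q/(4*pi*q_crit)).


4*pi*q_crit = 168.69
Q/(4*pi*q_crit) = 237.76
r = sqrt(237.76) = 15.419 m

15.419 m


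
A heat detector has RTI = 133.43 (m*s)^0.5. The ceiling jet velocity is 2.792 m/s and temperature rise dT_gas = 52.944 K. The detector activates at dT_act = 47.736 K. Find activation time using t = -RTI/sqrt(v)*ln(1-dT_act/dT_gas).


dT_act/dT_gas = 0.90163
ln(1 - 0.90163) = -2.3190
t = -133.43 / sqrt(2.792) * -2.3190 = 185.18 s

185.18 s


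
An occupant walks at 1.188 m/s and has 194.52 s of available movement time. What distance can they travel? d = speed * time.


d = 1.188 * 194.52 = 231.09 m

231.09 m


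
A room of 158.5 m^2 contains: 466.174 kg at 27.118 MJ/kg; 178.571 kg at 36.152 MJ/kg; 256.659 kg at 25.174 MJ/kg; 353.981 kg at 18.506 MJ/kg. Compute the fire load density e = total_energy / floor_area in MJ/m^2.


Total energy = 466.174*27.118 + 178.571*36.152 + 256.659*25.174 + 353.981*18.506
= 12641.71 + 6455.699 + 6461.134 + 6550.772
= 32109.31 MJ
e = 32109.31 / 158.5 = 202.58 MJ/m^2

202.58 MJ/m^2


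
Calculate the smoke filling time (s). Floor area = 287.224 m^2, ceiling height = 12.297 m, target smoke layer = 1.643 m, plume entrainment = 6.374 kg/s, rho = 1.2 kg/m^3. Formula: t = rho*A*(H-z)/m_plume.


H - z = 10.654 m
t = 1.2 * 287.224 * 10.654 / 6.374 = 576.11 s

576.11 s


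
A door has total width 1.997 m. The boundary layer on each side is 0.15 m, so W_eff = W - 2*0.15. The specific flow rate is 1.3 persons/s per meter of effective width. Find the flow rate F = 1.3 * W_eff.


W_eff = 1.997 - 0.30 = 1.697 m
F = 1.3 * 1.697 = 2.2061 persons/s

2.2061 persons/s


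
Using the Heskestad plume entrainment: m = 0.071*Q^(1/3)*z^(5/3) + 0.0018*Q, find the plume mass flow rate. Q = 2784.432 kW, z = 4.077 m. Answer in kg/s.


Q^(1/3) = 14.068
z^(5/3) = 10.405
First term = 0.071 * 14.068 * 10.405 = 10.393
Second term = 0.0018 * 2784.432 = 5.0120
m = 15.405 kg/s

15.405 kg/s


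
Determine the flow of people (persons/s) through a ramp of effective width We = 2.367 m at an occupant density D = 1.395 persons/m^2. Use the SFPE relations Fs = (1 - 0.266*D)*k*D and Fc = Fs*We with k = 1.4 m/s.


1 - 0.266*D = 1 - 0.266*1.395 = 0.62893
Fs = 0.62893 * 1.4 * 1.395 = 1.2283 persons/(s*m)
Fc = 1.2283 * 2.367 = 2.9074 persons/s

2.9074 persons/s


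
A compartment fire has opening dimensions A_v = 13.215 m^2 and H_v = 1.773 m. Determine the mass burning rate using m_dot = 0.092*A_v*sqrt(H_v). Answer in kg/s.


sqrt(H_v) = 1.3315
m_dot = 0.092 * 13.215 * 1.3315 = 1.6189 kg/s

1.6189 kg/s


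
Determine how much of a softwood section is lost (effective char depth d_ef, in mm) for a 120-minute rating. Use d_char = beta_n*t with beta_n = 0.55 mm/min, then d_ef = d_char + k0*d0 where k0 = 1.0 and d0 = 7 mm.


d_char = 0.55 * 120 = 66 mm
d_ef = 66 + 1.0*7 = 73 mm

73 mm


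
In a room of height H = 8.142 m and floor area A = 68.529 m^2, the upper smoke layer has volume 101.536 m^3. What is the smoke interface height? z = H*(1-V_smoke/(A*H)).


V/(A*H) = 0.18198
1 - 0.18198 = 0.81802
z = 8.142 * 0.81802 = 6.6603 m

6.6603 m


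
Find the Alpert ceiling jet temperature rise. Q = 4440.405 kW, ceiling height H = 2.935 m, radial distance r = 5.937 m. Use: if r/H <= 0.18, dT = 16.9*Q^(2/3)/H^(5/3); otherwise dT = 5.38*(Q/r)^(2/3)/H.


r/H = 5.937 / 2.935 = 2.0228
r/H > 0.18, so dT = 5.38*(Q/r)^(2/3)/H
Q/r = 747.92
(Q/r)^(2/3) = 82.396
dT = 5.38 * 82.396 / 2.935 = 151.04 K

151.04 K


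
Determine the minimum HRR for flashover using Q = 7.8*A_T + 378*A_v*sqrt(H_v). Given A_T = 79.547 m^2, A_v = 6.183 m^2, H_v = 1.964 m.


7.8*A_T = 620.47
sqrt(H_v) = 1.4014
378*A_v*sqrt(H_v) = 3275.4
Q = 620.47 + 3275.4 = 3895.8 kW

3895.8 kW


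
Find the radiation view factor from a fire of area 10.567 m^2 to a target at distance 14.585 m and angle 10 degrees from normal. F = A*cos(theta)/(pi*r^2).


cos(10 deg) = 0.98481
pi*r^2 = 668.29
F = 10.567 * 0.98481 / 668.29 = 0.015572

0.015572


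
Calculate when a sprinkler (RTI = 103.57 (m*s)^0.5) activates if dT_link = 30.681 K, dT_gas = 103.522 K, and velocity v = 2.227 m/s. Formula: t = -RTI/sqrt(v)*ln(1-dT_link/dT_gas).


dT_link/dT_gas = 0.29637
ln(1 - 0.29637) = -0.35151
t = -103.57 / sqrt(2.227) * -0.35151 = 24.395 s

24.395 s


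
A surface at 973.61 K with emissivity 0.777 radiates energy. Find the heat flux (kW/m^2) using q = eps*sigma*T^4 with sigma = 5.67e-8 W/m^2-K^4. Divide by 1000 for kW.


T^4 = 8.9855e+11
q = 0.777 * 5.67e-8 * 8.9855e+11 / 1000 = 39.586 kW/m^2

39.586 kW/m^2


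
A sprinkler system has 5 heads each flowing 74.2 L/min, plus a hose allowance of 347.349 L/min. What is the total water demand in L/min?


Sprinkler demand = 5 * 74.2 = 371 L/min
Total = 371 + 347.349 = 718.349 L/min

718.349 L/min


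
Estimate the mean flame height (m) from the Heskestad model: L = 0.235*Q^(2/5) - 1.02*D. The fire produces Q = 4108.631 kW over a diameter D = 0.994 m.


Q^(2/5) = 27.892
0.235 * Q^(2/5) = 6.5546
1.02 * D = 1.0139
L = 5.5407 m

5.5407 m


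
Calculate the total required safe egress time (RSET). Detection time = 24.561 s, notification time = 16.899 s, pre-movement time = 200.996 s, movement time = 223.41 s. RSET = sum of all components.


Total = 24.561 + 16.899 + 200.996 + 223.41 = 465.866 s

465.866 s


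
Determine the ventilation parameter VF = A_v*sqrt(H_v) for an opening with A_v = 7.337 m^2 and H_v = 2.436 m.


sqrt(H_v) = 1.5608
VF = 7.337 * 1.5608 = 11.451 m^(5/2)

11.451 m^(5/2)


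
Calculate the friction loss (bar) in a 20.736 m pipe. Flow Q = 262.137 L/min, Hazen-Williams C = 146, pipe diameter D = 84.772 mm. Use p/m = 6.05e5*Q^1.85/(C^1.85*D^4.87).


Q^1.85 = 29804
C^1.85 = 10094
D^4.87 = 2.4580e+09
p/m = 0.00072676 bar/m
p_total = 0.00072676 * 20.736 = 0.015070 bar

0.015070 bar


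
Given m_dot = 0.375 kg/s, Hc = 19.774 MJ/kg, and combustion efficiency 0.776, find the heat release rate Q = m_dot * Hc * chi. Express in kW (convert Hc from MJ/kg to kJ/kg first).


Hc = 19.774 MJ/kg = 19.774 * 1000 kJ/kg = 19774 kJ/kg
Q = 0.375 kg/s * 19774 kJ/kg * 0.776 = 5754.234 kW

5754.234 kW


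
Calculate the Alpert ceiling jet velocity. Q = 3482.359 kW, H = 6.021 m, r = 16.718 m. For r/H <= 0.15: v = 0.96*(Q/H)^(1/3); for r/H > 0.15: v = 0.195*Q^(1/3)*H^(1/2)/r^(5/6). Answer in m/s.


r/H = 16.718 / 6.021 = 2.7766
r/H > 0.15, so v = 0.195*Q^(1/3)*H^(1/2)/r^(5/6)
Q^(1/3) = 15.157
H^(1/2) = 2.4538
r^(5/6) = 10.455
v = 0.195 * 15.157 * 2.4538 / 10.455 = 0.69370 m/s

0.69370 m/s


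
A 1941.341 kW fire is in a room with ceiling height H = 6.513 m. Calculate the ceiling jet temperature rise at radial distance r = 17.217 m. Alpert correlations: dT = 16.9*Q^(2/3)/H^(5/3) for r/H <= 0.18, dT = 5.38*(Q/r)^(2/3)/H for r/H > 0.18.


r/H = 17.217 / 6.513 = 2.6435
r/H > 0.18, so dT = 5.38*(Q/r)^(2/3)/H
Q/r = 112.76
(Q/r)^(2/3) = 23.340
dT = 5.38 * 23.340 / 6.513 = 19.280 K

19.280 K


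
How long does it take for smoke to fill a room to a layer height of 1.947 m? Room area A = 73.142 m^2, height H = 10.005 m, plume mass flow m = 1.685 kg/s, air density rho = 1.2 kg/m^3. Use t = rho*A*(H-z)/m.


H - z = 8.058 m
t = 1.2 * 73.142 * 8.058 / 1.685 = 419.74 s

419.74 s


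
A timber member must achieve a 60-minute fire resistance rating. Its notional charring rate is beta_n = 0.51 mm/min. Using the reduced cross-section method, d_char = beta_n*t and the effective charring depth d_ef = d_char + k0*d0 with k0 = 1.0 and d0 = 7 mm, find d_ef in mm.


d_char = 0.51 * 60 = 30.6 mm
d_ef = 30.6 + 1.0*7 = 37.6 mm

37.6 mm


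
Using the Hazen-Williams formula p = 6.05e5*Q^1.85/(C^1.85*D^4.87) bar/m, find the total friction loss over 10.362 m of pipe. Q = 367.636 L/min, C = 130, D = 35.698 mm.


Q^1.85 = 55722
C^1.85 = 8143.2
D^4.87 = 3.6423e+07
p/m = 0.11366 bar/m
p_total = 0.11366 * 10.362 = 1.1777 bar

1.1777 bar


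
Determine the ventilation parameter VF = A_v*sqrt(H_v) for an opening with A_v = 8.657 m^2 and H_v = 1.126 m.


sqrt(H_v) = 1.0611
VF = 8.657 * 1.0611 = 9.1862 m^(5/2)

9.1862 m^(5/2)


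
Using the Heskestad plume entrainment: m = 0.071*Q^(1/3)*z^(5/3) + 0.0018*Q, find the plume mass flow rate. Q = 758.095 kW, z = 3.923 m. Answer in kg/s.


Q^(1/3) = 9.1182
z^(5/3) = 9.7581
First term = 0.071 * 9.1182 * 9.7581 = 6.3173
Second term = 0.0018 * 758.095 = 1.3646
m = 7.6819 kg/s

7.6819 kg/s


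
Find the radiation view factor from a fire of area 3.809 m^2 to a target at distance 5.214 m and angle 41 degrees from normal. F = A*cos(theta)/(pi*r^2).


cos(41 deg) = 0.75471
pi*r^2 = 85.407
F = 3.809 * 0.75471 / 85.407 = 0.033659

0.033659


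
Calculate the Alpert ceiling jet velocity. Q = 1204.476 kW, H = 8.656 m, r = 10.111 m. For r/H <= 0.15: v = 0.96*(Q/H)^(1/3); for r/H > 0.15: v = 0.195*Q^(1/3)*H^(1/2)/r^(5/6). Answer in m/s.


r/H = 10.111 / 8.656 = 1.1681
r/H > 0.15, so v = 0.195*Q^(1/3)*H^(1/2)/r^(5/6)
Q^(1/3) = 10.640
H^(1/2) = 2.9421
r^(5/6) = 6.8759
v = 0.195 * 10.640 * 2.9421 / 6.8759 = 0.88776 m/s

0.88776 m/s


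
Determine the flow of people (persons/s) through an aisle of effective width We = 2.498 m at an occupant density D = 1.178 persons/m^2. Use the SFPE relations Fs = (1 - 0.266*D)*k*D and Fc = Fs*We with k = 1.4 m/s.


1 - 0.266*D = 1 - 0.266*1.178 = 0.68665
Fs = 0.68665 * 1.4 * 1.178 = 1.1324 persons/(s*m)
Fc = 1.1324 * 2.498 = 2.8288 persons/s

2.8288 persons/s


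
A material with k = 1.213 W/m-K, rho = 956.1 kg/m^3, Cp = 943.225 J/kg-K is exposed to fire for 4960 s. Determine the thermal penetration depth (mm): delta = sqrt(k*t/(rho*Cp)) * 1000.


alpha = 1.213 / (956.1 * 943.225) = 1.3451e-06 m^2/s
alpha * t = 0.0066715
delta = sqrt(0.0066715) * 1000 = 81.679 mm

81.679 mm


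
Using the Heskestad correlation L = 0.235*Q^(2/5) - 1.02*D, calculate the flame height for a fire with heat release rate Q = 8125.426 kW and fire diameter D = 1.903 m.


Q^(2/5) = 36.639
0.235 * Q^(2/5) = 8.6101
1.02 * D = 1.9411
L = 6.6690 m

6.6690 m


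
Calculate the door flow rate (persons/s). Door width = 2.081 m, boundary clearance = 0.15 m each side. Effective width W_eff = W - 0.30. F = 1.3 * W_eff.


W_eff = 2.081 - 0.30 = 1.781 m
F = 1.3 * 1.781 = 2.3153 persons/s

2.3153 persons/s


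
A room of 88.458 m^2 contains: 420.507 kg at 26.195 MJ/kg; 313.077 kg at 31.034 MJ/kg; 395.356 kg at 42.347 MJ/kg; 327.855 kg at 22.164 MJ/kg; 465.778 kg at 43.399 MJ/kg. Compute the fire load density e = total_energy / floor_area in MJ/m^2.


Total energy = 420.507*26.195 + 313.077*31.034 + 395.356*42.347 + 327.855*22.164 + 465.778*43.399
= 11015.18 + 9716.032 + 16742.14 + 7266.578 + 20214.30
= 64954.23 MJ
e = 64954.23 / 88.458 = 734.29 MJ/m^2

734.29 MJ/m^2


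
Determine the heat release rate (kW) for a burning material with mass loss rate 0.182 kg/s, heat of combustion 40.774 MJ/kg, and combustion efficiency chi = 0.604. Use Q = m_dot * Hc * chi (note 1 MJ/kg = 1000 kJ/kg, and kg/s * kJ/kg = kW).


Hc = 40.774 MJ/kg = 40.774 * 1000 kJ/kg = 40774 kJ/kg
Q = 0.182 kg/s * 40774 kJ/kg * 0.604 = 4482.2 kW

4482.2 kW


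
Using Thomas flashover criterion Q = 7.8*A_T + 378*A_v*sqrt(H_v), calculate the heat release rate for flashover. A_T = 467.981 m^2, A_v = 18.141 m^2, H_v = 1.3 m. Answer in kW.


7.8*A_T = 3650.3
sqrt(H_v) = 1.1402
378*A_v*sqrt(H_v) = 7818.5
Q = 3650.3 + 7818.5 = 11469 kW

11469 kW


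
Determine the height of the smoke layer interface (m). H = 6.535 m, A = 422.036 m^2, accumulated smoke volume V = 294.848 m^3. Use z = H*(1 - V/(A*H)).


V/(A*H) = 0.10691
1 - 0.10691 = 0.89309
z = 6.535 * 0.89309 = 5.8364 m

5.8364 m


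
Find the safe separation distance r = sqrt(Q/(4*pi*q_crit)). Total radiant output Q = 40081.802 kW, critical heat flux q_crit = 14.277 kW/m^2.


4*pi*q_crit = 179.41
Q/(4*pi*q_crit) = 223.41
r = sqrt(223.41) = 14.947 m

14.947 m


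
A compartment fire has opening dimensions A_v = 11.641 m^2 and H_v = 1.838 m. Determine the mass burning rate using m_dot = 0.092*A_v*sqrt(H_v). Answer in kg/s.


sqrt(H_v) = 1.3557
m_dot = 0.092 * 11.641 * 1.3557 = 1.4519 kg/s

1.4519 kg/s


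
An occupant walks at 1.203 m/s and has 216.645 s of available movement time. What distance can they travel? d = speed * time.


d = 1.203 * 216.645 = 260.62 m

260.62 m


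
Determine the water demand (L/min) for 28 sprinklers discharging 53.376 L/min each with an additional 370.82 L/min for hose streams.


Sprinkler demand = 28 * 53.376 = 1494.528 L/min
Total = 1494.528 + 370.82 = 1865.348 L/min

1865.348 L/min


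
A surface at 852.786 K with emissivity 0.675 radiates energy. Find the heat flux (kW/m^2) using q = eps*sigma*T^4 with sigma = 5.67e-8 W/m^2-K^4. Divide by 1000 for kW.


T^4 = 5.2888e+11
q = 0.675 * 5.67e-8 * 5.2888e+11 / 1000 = 20.242 kW/m^2

20.242 kW/m^2


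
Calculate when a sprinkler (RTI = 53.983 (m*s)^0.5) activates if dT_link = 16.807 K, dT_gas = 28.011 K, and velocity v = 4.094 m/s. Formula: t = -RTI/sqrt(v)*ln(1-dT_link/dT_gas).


dT_link/dT_gas = 0.60001
ln(1 - 0.60001) = -0.91633
t = -53.983 / sqrt(4.094) * -0.91633 = 24.447 s

24.447 s


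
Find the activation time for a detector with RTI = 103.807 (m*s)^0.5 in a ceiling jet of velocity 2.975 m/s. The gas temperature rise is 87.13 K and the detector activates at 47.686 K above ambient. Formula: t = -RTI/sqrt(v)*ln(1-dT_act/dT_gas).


dT_act/dT_gas = 0.54730
ln(1 - 0.54730) = -0.79252
t = -103.807 / sqrt(2.975) * -0.79252 = 47.697 s

47.697 s


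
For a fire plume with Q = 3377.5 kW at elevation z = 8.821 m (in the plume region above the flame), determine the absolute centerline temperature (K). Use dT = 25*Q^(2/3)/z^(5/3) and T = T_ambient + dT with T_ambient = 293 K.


Q^(2/3) = 225.11
z^(5/3) = 37.659
dT = 25 * 225.11 / 37.659 = 149.44 K
T = 293 + 149.44 = 442.44 K

442.44 K


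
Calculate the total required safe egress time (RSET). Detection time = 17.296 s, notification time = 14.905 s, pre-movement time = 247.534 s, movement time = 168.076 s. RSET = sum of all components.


Total = 17.296 + 14.905 + 247.534 + 168.076 = 447.811 s

447.811 s


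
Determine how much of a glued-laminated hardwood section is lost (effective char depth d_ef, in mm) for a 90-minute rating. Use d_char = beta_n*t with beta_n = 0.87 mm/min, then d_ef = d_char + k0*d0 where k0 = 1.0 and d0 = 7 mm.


d_char = 0.87 * 90 = 78.3 mm
d_ef = 78.3 + 1.0*7 = 85.3 mm

85.3 mm


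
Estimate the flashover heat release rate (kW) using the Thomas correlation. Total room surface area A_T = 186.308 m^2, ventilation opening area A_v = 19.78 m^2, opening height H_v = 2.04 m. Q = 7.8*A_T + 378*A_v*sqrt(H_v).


7.8*A_T = 1453.2
sqrt(H_v) = 1.4283
378*A_v*sqrt(H_v) = 10679
Q = 1453.2 + 10679 = 12132 kW

12132 kW


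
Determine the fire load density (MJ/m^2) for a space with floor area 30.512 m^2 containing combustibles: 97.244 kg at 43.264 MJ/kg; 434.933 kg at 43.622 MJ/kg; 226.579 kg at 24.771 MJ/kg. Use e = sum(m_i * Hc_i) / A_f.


Total energy = 97.244*43.264 + 434.933*43.622 + 226.579*24.771
= 4207.164 + 18972.65 + 5612.588
= 28792.40 MJ
e = 28792.40 / 30.512 = 943.64 MJ/m^2

943.64 MJ/m^2


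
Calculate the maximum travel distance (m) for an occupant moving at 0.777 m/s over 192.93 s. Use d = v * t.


d = 0.777 * 192.93 = 149.91 m

149.91 m


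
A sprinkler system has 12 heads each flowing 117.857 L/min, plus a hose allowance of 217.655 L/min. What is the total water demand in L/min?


Sprinkler demand = 12 * 117.857 = 1414.284 L/min
Total = 1414.284 + 217.655 = 1631.939 L/min

1631.939 L/min


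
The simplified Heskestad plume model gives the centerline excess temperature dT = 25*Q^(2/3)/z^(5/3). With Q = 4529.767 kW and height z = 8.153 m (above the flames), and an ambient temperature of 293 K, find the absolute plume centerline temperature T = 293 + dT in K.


Q^(2/3) = 273.77
z^(5/3) = 33.026
dT = 25 * 273.77 / 33.026 = 207.23 K
T = 293 + 207.23 = 500.23 K

500.23 K


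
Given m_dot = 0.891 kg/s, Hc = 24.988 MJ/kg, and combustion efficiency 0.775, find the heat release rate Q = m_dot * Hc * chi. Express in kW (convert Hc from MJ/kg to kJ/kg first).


Hc = 24.988 MJ/kg = 24.988 * 1000 kJ/kg = 24988 kJ/kg
Q = 0.891 kg/s * 24988 kJ/kg * 0.775 = 17255 kW

17255 kW


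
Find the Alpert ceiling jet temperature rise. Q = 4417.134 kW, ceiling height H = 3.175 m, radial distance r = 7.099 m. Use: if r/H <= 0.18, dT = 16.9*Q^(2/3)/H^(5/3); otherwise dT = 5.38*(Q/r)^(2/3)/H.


r/H = 7.099 / 3.175 = 2.2359
r/H > 0.18, so dT = 5.38*(Q/r)^(2/3)/H
Q/r = 622.22
(Q/r)^(2/3) = 72.883
dT = 5.38 * 72.883 / 3.175 = 123.50 K

123.50 K


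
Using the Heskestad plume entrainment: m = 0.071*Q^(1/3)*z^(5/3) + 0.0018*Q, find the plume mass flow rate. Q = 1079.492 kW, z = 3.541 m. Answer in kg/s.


Q^(1/3) = 10.258
z^(5/3) = 8.2264
First term = 0.071 * 10.258 * 8.2264 = 5.9916
Second term = 0.0018 * 1079.492 = 1.9431
m = 7.9347 kg/s

7.9347 kg/s


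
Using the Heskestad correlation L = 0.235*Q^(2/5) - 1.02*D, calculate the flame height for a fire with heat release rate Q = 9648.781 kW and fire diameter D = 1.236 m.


Q^(2/5) = 39.245
0.235 * Q^(2/5) = 9.2227
1.02 * D = 1.2607
L = 7.9620 m

7.9620 m


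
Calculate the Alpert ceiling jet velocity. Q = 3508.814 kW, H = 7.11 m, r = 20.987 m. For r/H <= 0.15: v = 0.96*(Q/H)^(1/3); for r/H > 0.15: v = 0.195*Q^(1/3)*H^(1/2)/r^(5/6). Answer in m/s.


r/H = 20.987 / 7.11 = 2.9518
r/H > 0.15, so v = 0.195*Q^(1/3)*H^(1/2)/r^(5/6)
Q^(1/3) = 15.196
H^(1/2) = 2.6665
r^(5/6) = 12.636
v = 0.195 * 15.196 * 2.6665 / 12.636 = 0.62527 m/s

0.62527 m/s


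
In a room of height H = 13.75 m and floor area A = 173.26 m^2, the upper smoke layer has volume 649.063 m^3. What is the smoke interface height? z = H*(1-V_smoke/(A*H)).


V/(A*H) = 0.27245
1 - 0.27245 = 0.72755
z = 13.75 * 0.72755 = 10.004 m

10.004 m


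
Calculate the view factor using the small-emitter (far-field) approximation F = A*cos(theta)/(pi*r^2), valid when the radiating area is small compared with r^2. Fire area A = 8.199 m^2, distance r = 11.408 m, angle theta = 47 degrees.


cos(47 deg) = 0.68200
pi*r^2 = 408.85
F = 8.199 * 0.68200 / 408.85 = 0.013677

0.013677


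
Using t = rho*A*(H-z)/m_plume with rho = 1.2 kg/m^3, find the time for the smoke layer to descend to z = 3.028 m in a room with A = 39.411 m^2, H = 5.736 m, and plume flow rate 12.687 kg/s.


H - z = 2.708 m
t = 1.2 * 39.411 * 2.708 / 12.687 = 10.095 s

10.095 s


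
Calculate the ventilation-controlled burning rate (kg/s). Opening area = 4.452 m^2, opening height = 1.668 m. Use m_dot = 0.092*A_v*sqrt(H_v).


sqrt(H_v) = 1.2915
m_dot = 0.092 * 4.452 * 1.2915 = 0.52898 kg/s

0.52898 kg/s


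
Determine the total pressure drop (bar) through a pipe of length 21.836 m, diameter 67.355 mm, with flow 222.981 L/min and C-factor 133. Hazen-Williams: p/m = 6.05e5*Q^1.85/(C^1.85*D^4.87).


Q^1.85 = 22095
C^1.85 = 8494.3
D^4.87 = 8.0198e+08
p/m = 0.0019623 bar/m
p_total = 0.0019623 * 21.836 = 0.042849 bar

0.042849 bar


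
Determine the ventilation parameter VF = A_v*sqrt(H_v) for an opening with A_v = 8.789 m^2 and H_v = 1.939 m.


sqrt(H_v) = 1.3925
VF = 8.789 * 1.3925 = 12.239 m^(5/2)

12.239 m^(5/2)


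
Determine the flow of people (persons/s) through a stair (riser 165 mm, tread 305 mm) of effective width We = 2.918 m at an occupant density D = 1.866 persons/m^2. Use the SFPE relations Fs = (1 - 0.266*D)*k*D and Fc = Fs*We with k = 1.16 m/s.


1 - 0.266*D = 1 - 0.266*1.866 = 0.50364
Fs = 0.50364 * 1.16 * 1.866 = 1.0902 persons/(s*m)
Fc = 1.0902 * 2.918 = 3.1811 persons/s

3.1811 persons/s


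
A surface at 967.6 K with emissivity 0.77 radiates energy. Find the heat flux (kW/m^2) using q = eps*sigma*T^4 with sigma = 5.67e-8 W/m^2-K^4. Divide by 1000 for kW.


T^4 = 8.7656e+11
q = 0.77 * 5.67e-8 * 8.7656e+11 / 1000 = 38.270 kW/m^2

38.270 kW/m^2


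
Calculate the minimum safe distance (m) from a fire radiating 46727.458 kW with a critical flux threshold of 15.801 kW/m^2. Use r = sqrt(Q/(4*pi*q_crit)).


4*pi*q_crit = 198.56
Q/(4*pi*q_crit) = 235.33
r = sqrt(235.33) = 15.340 m

15.340 m


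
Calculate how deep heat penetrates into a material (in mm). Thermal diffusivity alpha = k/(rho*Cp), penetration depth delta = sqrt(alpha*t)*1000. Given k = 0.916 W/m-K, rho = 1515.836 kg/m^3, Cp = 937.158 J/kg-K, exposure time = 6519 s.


alpha = 0.916 / (1515.836 * 937.158) = 6.4481e-07 m^2/s
alpha * t = 0.0042035
delta = sqrt(0.0042035) * 1000 = 64.834 mm

64.834 mm


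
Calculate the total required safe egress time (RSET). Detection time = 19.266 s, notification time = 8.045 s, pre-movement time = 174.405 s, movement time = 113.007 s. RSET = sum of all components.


Total = 19.266 + 8.045 + 174.405 + 113.007 = 314.723 s

314.723 s


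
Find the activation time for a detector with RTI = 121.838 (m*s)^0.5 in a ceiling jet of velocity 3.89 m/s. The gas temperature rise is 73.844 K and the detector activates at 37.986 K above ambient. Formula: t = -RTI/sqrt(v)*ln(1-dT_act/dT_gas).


dT_act/dT_gas = 0.51441
ln(1 - 0.51441) = -0.72239
t = -121.838 / sqrt(3.89) * -0.72239 = 44.625 s

44.625 s


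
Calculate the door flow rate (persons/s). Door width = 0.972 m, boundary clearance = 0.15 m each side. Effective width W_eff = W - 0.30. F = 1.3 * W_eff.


W_eff = 0.972 - 0.30 = 0.672 m
F = 1.3 * 0.672 = 0.87360 persons/s

0.87360 persons/s


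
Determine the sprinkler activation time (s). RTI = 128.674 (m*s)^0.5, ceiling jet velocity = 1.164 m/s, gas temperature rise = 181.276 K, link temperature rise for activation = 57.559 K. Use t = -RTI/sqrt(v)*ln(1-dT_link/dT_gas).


dT_link/dT_gas = 0.31752
ln(1 - 0.31752) = -0.38202
t = -128.674 / sqrt(1.164) * -0.38202 = 45.562 s

45.562 s


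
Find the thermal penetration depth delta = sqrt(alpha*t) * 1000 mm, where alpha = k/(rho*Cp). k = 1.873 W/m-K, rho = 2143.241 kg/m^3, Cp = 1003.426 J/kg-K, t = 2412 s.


alpha = 1.873 / (2143.241 * 1003.426) = 8.7093e-07 m^2/s
alpha * t = 0.0021007
delta = sqrt(0.0021007) * 1000 = 45.833 mm

45.833 mm


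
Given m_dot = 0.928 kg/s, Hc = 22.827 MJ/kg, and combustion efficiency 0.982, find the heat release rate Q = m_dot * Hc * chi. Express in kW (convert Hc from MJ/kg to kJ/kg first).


Hc = 22.827 MJ/kg = 22.827 * 1000 kJ/kg = 22827 kJ/kg
Q = 0.928 kg/s * 22827 kJ/kg * 0.982 = 20802 kW

20802 kW


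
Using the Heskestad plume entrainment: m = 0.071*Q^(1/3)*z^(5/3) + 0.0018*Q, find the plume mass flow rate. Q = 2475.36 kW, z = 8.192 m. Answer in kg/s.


Q^(1/3) = 13.527
z^(5/3) = 33.290
First term = 0.071 * 13.527 * 33.290 = 31.973
Second term = 0.0018 * 2475.36 = 4.4556
m = 36.429 kg/s

36.429 kg/s


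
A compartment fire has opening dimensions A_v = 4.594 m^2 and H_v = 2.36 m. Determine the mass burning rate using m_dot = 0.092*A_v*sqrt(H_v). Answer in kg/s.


sqrt(H_v) = 1.5362
m_dot = 0.092 * 4.594 * 1.5362 = 0.64928 kg/s

0.64928 kg/s
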